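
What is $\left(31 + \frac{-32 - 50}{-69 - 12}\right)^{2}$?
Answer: $\frac{6723649}{6561} \approx 1024.8$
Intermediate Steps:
$\left(31 + \frac{-32 - 50}{-69 - 12}\right)^{2} = \left(31 - \frac{82}{-81}\right)^{2} = \left(31 - - \frac{82}{81}\right)^{2} = \left(31 + \frac{82}{81}\right)^{2} = \left(\frac{2593}{81}\right)^{2} = \frac{6723649}{6561}$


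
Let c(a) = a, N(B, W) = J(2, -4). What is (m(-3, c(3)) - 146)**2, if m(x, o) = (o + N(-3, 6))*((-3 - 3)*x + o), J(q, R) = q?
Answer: 1681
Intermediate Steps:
N(B, W) = 2
m(x, o) = (2 + o)*(o - 6*x) (m(x, o) = (o + 2)*((-3 - 3)*x + o) = (2 + o)*(-6*x + o) = (2 + o)*(o - 6*x))
(m(-3, c(3)) - 146)**2 = ((3**2 - 12*(-3) + 2*3 - 6*3*(-3)) - 146)**2 = ((9 + 36 + 6 + 54) - 146)**2 = (105 - 146)**2 = (-41)**2 = 1681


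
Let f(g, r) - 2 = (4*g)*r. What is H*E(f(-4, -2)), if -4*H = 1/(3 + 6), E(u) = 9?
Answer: -1/4 ≈ -0.25000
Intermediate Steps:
f(g, r) = 2 + 4*g*r (f(g, r) = 2 + (4*g)*r = 2 + 4*g*r)
H = -1/36 (H = -1/(4*(3 + 6)) = -1/4/9 = -1/4*1/9 = -1/36 ≈ -0.027778)
H*E(f(-4, -2)) = -1/36*9 = -1/4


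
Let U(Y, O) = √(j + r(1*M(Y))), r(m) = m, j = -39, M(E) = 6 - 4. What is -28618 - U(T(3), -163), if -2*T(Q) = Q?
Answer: -28618 - I*√37 ≈ -28618.0 - 6.0828*I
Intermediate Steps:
M(E) = 2
T(Q) = -Q/2
U(Y, O) = I*√37 (U(Y, O) = √(-39 + 1*2) = √(-39 + 2) = √(-37) = I*√37)
-28618 - U(T(3), -163) = -28618 - I*√37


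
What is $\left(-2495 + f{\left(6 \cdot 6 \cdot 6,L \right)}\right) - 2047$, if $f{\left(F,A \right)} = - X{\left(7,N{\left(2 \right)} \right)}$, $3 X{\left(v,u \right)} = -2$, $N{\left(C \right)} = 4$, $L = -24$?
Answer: $- \frac{13624}{3} \approx -4541.3$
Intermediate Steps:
$X{\left(v,u \right)} = - \frac{2}{3}$ ($X{\left(v,u \right)} = \frac{1}{3} \left(-2\right) = - \frac{2}{3}$)
$f{\left(F,A \right)} = \frac{2}{3}$ ($f{\left(F,A \right)} = \left(-1\right) \left(- \frac{2}{3}\right) = \frac{2}{3}$)
$\left(-2495 + f{\left(6 \cdot 6 \cdot 6,L \right)}\right) - 2047 = \left(-2495 + \frac{2}{3}\right) - 2047 = - \frac{7483}{3} - 2047 = - \frac{13624}{3}$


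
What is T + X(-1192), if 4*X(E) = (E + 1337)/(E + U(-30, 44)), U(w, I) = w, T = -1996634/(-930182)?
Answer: 4812335301/2273364808 ≈ 2.1168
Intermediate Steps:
T = 998317/465091 (T = -1996634*(-1/930182) = 998317/465091 ≈ 2.1465)
X(E) = (1337 + E)/(4*(-30 + E)) (X(E) = ((E + 1337)/(E - 30))/4 = ((1337 + E)/(-30 + E))/4 = (1337 + E)/(4*(-30 + E)))
T + X(-1192) = 998317/465091 + (1337 - 1192)/(4*(-30 - 1192)) = 998317/465091 + (¼)*145/(-1222) = 998317/465091 + (¼)*(-1/1222)*145 = 998317/465091 - 145/4888 = 4812335301/2273364808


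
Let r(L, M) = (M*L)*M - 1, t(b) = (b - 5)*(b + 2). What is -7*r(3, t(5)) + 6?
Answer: 13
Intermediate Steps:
t(b) = (-5 + b)*(2 + b)
r(L, M) = -1 + L*M**2 (r(L, M) = (L*M)*M - 1 = L*M**2 - 1 = -1 + L*M**2)
-7*r(3, t(5)) + 6 = -7*(-1 + 3*(-10 + 5**2 - 3*5)**2) + 6 = -7*(-1 + 3*(-10 + 25 - 15)**2) + 6 = -7*(-1 + 3*0**2) + 6 = -7*(-1 + 3*0) + 6 = -7*(-1 + 0) + 6 = -7*(-1) + 6 = 7 + 6 = 13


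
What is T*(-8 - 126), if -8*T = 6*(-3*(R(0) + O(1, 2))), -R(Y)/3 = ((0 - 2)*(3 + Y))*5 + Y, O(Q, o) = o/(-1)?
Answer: -26532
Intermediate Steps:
O(Q, o) = -o (O(Q, o) = o*(-1) = -o)
R(Y) = 90 + 27*Y (R(Y) = -3*(((0 - 2)*(3 + Y))*5 + Y) = -3*(-2*(3 + Y)*5 + Y) = -3*((-6 - 2*Y)*5 + Y) = -3*((-30 - 10*Y) + Y) = -3*(-30 - 9*Y) = 90 + 27*Y)
T = 198 (T = -3*(-3*((90 + 27*0) - 1*2))/4 = -3*(-3*((90 + 0) - 2))/4 = -3*(-3*(90 - 2))/4 = -3*(-3*88)/4 = -3*(-264)/4 = -1/8*(-1584) = 198)
T*(-8 - 126) = 198*(-8 - 126) = 198*(-134) = -26532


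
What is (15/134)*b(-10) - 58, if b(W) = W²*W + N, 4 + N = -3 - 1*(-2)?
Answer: -341/2 ≈ -170.50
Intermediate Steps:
N = -5 (N = -4 + (-3 - 1*(-2)) = -4 + (-3 + 2) = -4 - 1 = -5)
b(W) = -5 + W³ (b(W) = W²*W - 5 = W³ - 5 = -5 + W³)
(15/134)*b(-10) - 58 = (15/134)*(-5 + (-10)³) - 58 = (15*(1/134))*(-5 - 1000) - 58 = (15/134)*(-1005) - 58 = -225/2 - 58 = -341/2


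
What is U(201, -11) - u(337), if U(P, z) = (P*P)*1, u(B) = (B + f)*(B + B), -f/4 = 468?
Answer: 1074991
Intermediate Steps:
f = -1872 (f = -4*468 = -1872)
u(B) = 2*B*(-1872 + B) (u(B) = (B - 1872)*(B + B) = (-1872 + B)*(2*B) = 2*B*(-1872 + B))
U(P, z) = P**2 (U(P, z) = P**2*1 = P**2)
U(201, -11) - u(337) = 201**2 - 2*337*(-1872 + 337) = 40401 - 2*337*(-1535) = 40401 - 1*(-1034590) = 40401 + 1034590 = 1074991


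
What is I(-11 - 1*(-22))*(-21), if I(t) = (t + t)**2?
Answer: -10164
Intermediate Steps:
I(t) = 4*t**2 (I(t) = (2*t)**2 = 4*t**2)
I(-11 - 1*(-22))*(-21) = (4*(-11 - 1*(-22))**2)*(-21) = (4*(-11 + 22)**2)*(-21) = (4*11**2)*(-21) = (4*121)*(-21) = 484*(-21) = -10164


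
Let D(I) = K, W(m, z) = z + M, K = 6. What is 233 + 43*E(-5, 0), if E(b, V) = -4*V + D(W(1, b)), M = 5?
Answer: 491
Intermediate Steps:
W(m, z) = 5 + z (W(m, z) = z + 5 = 5 + z)
D(I) = 6
E(b, V) = 6 - 4*V (E(b, V) = -4*V + 6 = 6 - 4*V)
233 + 43*E(-5, 0) = 233 + 43*(6 - 4*0) = 233 + 43*(6 + 0) = 233 + 43*6 = 233 + 258 = 491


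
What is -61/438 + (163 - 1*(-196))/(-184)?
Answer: -84233/40296 ≈ -2.0904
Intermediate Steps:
-61/438 + (163 - 1*(-196))/(-184) = -61*1/438 + (163 + 196)*(-1/184) = -61/438 + 359*(-1/184) = -61/438 - 359/184 = -84233/40296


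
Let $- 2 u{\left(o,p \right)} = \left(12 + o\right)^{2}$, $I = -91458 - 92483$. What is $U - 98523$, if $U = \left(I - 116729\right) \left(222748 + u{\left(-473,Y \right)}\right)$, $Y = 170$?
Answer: $-35024395148$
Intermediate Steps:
$I = -183941$ ($I = -91458 - 92483 = -183941$)
$u{\left(o,p \right)} = - \frac{\left(12 + o\right)^{2}}{2}$
$U = -35024296625$ ($U = \left(-183941 - 116729\right) \left(222748 - \frac{\left(12 - 473\right)^{2}}{2}\right) = - 300670 \left(222748 - \frac{\left(-461\right)^{2}}{2}\right) = - 300670 \left(222748 - \frac{212521}{2}\right) = \left(-300670\right) \frac{232975}{2} = -35024296625$)
$U - 98523 = -35024296625 - 98523 = -35024395148$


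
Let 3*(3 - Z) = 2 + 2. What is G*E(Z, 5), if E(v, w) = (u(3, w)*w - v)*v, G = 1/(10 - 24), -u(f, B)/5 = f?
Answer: 575/63 ≈ 9.1270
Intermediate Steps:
u(f, B) = -5*f
G = -1/14 (G = 1/(-14) = -1/14 ≈ -0.071429)
Z = 5/3 (Z = 3 - (2 + 2)/3 = 3 - ⅓*4 = 3 - 4/3 = 5/3 ≈ 1.6667)
E(v, w) = v*(-v - 15*w) (E(v, w) = ((-5*3)*w - v)*v = (-15*w - v)*v = (-v - 15*w)*v = v*(-v - 15*w))
G*E(Z, 5) = -(-1)*5*(5/3 + 15*5)/(14*3) = -(-1)*5*(5/3 + 75)/(14*3) = -(-1)*5*230/(14*3*3) = -1/14*(-1150/9) = 575/63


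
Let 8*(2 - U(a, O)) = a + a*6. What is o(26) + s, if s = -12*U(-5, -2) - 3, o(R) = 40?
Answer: -79/2 ≈ -39.500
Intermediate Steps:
U(a, O) = 2 - 7*a/8 (U(a, O) = 2 - (a + a*6)/8 = 2 - (a + 6*a)/8 = 2 - 7*a/8)
s = -159/2 (s = -12*(2 - 7/8*(-5)) - 3 = -12*(2 + 35/8) - 3 = -12*51/8 - 3 = -153/2 - 3 = -159/2 ≈ -79.500)
o(26) + s = 40 - 159/2 = -79/2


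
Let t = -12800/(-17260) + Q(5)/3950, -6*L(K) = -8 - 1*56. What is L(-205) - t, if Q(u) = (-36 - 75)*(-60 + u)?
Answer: 17138671/2045310 ≈ 8.3795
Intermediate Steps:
Q(u) = 6660 - 111*u (Q(u) = -111*(-60 + u) = 6660 - 111*u)
L(K) = 32/3 (L(K) = -(-8 - 1*56)/6 = -(-8 - 56)/6 = -⅙*(-64) = 32/3)
t = 1559323/681770 (t = -12800/(-17260) + (6660 - 111*5)/3950 = -12800*(-1/17260) + (6660 - 555)*(1/3950) = 640/863 + 6105*(1/3950) = 640/863 + 1221/790 = 1559323/681770 ≈ 2.2872)
L(-205) - t = 32/3 - 1*1559323/681770 = 32/3 - 1559323/681770 = 17138671/2045310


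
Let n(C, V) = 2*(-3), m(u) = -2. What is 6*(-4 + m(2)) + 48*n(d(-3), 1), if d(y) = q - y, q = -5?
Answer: -324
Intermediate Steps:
d(y) = -5 - y
n(C, V) = -6
6*(-4 + m(2)) + 48*n(d(-3), 1) = 6*(-4 - 2) + 48*(-6) = 6*(-6) - 288 = -36 - 288 = -324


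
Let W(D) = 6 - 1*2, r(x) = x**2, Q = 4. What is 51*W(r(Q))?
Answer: 204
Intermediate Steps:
W(D) = 4 (W(D) = 6 - 2 = 4)
51*W(r(Q)) = 51*4 = 204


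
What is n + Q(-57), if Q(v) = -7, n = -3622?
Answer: -3629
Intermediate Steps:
n + Q(-57) = -3622 - 7 = -3629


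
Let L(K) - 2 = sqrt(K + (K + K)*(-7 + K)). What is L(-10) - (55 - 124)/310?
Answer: 689/310 + sqrt(330) ≈ 20.388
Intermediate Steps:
L(K) = 2 + sqrt(K + 2*K*(-7 + K)) (L(K) = 2 + sqrt(K + (K + K)*(-7 + K)) = 2 + sqrt(K + (2*K)*(-7 + K)) = 2 + sqrt(K + 2*K*(-7 + K)))
L(-10) - (55 - 124)/310 = (2 + sqrt(-10*(-13 + 2*(-10)))) - (55 - 124)/310 = (2 + sqrt(-10*(-13 - 20))) - (-69)/310 = (2 + sqrt(-10*(-33))) - 1*(-69/310) = (2 + sqrt(330)) + 69/310 = 689/310 + sqrt(330)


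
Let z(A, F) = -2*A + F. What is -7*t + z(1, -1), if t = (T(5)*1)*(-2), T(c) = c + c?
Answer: 137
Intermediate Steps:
T(c) = 2*c
t = -20 (t = ((2*5)*1)*(-2) = (10*1)*(-2) = 10*(-2) = -20)
z(A, F) = F - 2*A
-7*t + z(1, -1) = -7*(-20) + (-1 - 2*1) = 140 + (-1 - 2) = 140 - 3 = 137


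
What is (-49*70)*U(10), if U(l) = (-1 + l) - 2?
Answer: -24010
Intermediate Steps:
U(l) = -3 + l
(-49*70)*U(10) = (-49*70)*(-3 + 10) = -3430*7 = -24010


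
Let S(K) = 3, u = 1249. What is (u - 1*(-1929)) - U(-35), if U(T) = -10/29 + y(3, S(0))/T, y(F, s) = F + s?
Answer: 3226194/1015 ≈ 3178.5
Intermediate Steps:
U(T) = -10/29 + 6/T (U(T) = -10/29 + (3 + 3)/T = -10*1/29 + 6/T = -10/29 + 6/T)
(u - 1*(-1929)) - U(-35) = (1249 - 1*(-1929)) - (-10/29 + 6/(-35)) = (1249 + 1929) - (-10/29 + 6*(-1/35)) = 3178 - (-10/29 - 6/35) = 3178 - 1*(-524/1015) = 3178 + 524/1015 = 3226194/1015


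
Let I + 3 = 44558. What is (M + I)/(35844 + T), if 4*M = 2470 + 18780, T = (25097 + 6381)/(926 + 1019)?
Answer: 193984575/139496116 ≈ 1.3906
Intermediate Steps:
I = 44555 (I = -3 + 44558 = 44555)
T = 31478/1945 ≈ 16.184
M = 10625/2 (M = (2470 + 18780)/4 = (1/4)*21250 = 10625/2 ≈ 5312.5)
(M + I)/(35844 + T) = (10625/2 + 44555)/(35844 + 31478/1945) = 99735/(2*(69748058/1945)) = (99735/2)*(1945/69748058) = 193984575/139496116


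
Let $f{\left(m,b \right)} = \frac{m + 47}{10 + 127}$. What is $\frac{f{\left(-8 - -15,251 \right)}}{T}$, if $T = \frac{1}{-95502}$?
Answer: $- \frac{5157108}{137} \approx -37643.0$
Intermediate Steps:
$T = - \frac{1}{95502} \approx -1.0471 \cdot 10^{-5}$
$f{\left(m,b \right)} = \frac{47}{137} + \frac{m}{137}$ ($f{\left(m,b \right)} = \frac{47 + m}{137} = \left(47 + m\right) \frac{1}{137} = \frac{47}{137} + \frac{m}{137}$)
$\frac{f{\left(-8 - -15,251 \right)}}{T} = \frac{\frac{47}{137} + \frac{-8 - -15}{137}}{- \frac{1}{95502}} = \left(\frac{47}{137} + \frac{-8 + 15}{137}\right) \left(-95502\right) = \left(\frac{47}{137} + \frac{1}{137} \cdot 7\right) \left(-95502\right) = \left(\frac{47}{137} + \frac{7}{137}\right) \left(-95502\right) = \frac{54}{137} \left(-95502\right) = - \frac{5157108}{137}$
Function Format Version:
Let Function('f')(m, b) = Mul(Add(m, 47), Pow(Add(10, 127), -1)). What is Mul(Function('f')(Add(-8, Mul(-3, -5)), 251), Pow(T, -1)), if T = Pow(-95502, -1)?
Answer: Rational(-5157108, 137) ≈ -37643.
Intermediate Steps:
T = Rational(-1, 95502) ≈ -1.0471e-5
Function('f')(m, b) = Add(Rational(47, 137), Mul(Rational(1, 137), m)) (Function('f')(m, b) = Mul(Add(47, m), Pow(137, -1)) = Mul(Add(47, m), Rational(1, 137)) = Add(Rational(47, 137), Mul(Rational(1, 137), m)))
Mul(Function('f')(Add(-8, Mul(-3, -5)), 251), Pow(T, -1)) = Mul(Add(Rational(47, 137), Mul(Rational(1, 137), Add(-8, Mul(-3, -5)))), Pow(Rational(-1, 95502), -1)) = Mul(Add(Rational(47, 137), Mul(Rational(1, 137), Add(-8, 15))), -95502) = Mul(Add(Rational(47, 137), Mul(Rational(1, 137), 7)), -95502) = Mul(Add(Rational(47, 137), Rational(7, 137)), -95502) = Mul(Rational(54, 137), -95502) = Rational(-5157108, 137)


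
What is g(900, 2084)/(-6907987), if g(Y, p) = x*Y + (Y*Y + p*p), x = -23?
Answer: -5132356/6907987 ≈ -0.74296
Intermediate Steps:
g(Y, p) = Y² + p² - 23*Y (g(Y, p) = -23*Y + (Y*Y + p*p) = -23*Y + (Y² + p²) = Y² + p² - 23*Y)
g(900, 2084)/(-6907987) = (900² + 2084² - 23*900)/(-6907987) = (810000 + 4343056 - 20700)*(-1/6907987) = 5132356*(-1/6907987) = -5132356/6907987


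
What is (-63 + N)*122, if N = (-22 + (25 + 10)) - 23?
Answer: -8906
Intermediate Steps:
N = -10 (N = (-22 + 35) - 23 = 13 - 23 = -10)
(-63 + N)*122 = (-63 - 10)*122 = -73*122 = -8906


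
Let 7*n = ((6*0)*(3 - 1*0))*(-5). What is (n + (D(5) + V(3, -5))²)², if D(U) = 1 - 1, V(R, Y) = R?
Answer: 81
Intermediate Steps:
D(U) = 0
n = 0 (n = (((6*0)*(3 - 1*0))*(-5))/7 = ((0*(3 + 0))*(-5))/7 = ((0*3)*(-5))/7 = (0*(-5))/7 = (⅐)*0 = 0)
(n + (D(5) + V(3, -5))²)² = (0 + (0 + 3)²)² = (0 + 3²)² = (0 + 9)² = 9² = 81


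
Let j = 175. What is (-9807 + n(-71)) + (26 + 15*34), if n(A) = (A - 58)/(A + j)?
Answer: -964313/104 ≈ -9272.2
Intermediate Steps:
n(A) = (-58 + A)/(175 + A) (n(A) = (A - 58)/(A + 175) = (-58 + A)/(175 + A))
(-9807 + n(-71)) + (26 + 15*34) = (-9807 + (-58 - 71)/(175 - 71)) + (26 + 15*34) = (-9807 - 129/104) + (26 + 510) = (-9807 + (1/104)*(-129)) + 536 = (-9807 - 129/104) + 536 = -1020057/104 + 536 = -964313/104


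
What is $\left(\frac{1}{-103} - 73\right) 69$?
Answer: $- \frac{518880}{103} \approx -5037.7$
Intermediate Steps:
$\left(\frac{1}{-103} - 73\right) 69 = \left(- \frac{1}{103} - 73\right) 69 = \left(- \frac{7520}{103}\right) 69 = - \frac{518880}{103}$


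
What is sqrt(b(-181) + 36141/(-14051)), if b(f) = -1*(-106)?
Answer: sqrt(20419826515)/14051 ≈ 10.170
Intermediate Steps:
b(f) = 106
sqrt(b(-181) + 36141/(-14051)) = sqrt(106 + 36141/(-14051)) = sqrt(106 + 36141*(-1/14051)) = sqrt(106 - 36141/14051) = sqrt(1453265/14051) = sqrt(20419826515)/14051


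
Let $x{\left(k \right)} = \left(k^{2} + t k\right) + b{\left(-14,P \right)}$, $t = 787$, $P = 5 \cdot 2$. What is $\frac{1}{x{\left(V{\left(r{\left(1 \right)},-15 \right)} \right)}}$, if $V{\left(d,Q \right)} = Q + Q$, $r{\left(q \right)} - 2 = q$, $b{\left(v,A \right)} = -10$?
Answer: $- \frac{1}{22720} \approx -4.4014 \cdot 10^{-5}$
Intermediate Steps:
$P = 10$
$r{\left(q \right)} = 2 + q$
$V{\left(d,Q \right)} = 2 Q$
$x{\left(k \right)} = -10 + k^{2} + 787 k$ ($x{\left(k \right)} = \left(k^{2} + 787 k\right) - 10 = -10 + k^{2} + 787 k$)
$\frac{1}{x{\left(V{\left(r{\left(1 \right)},-15 \right)} \right)}} = \frac{1}{-10 + \left(2 \left(-15\right)\right)^{2} + 787 \cdot 2 \left(-15\right)} = \frac{1}{-10 + \left(-30\right)^{2} + 787 \left(-30\right)} = \frac{1}{-10 + 900 - 23610} = \frac{1}{-22720} = - \frac{1}{22720}$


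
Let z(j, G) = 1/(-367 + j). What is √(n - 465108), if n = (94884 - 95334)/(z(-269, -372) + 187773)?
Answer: 2*I*√1658342894845611806583/119423627 ≈ 681.99*I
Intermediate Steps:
n = -286200/119423627 (n = (94884 - 95334)/(1/(-367 - 269) + 187773) = -450/(1/(-636) + 187773) = -450/(-1/636 + 187773) = -450/119423627/636 = -450*636/119423627 = -286200/119423627 ≈ -0.0023965)
√(n - 465108) = √(-286200/119423627 - 465108) = √(-55544884592916/119423627) = 2*I*√1658342894845611806583/119423627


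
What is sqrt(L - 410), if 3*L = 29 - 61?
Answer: I*sqrt(3786)/3 ≈ 20.51*I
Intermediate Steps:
L = -32/3 (L = (29 - 61)/3 = (1/3)*(-32) = -32/3 ≈ -10.667)
sqrt(L - 410) = sqrt(-32/3 - 410) = sqrt(-1262/3) = I*sqrt(3786)/3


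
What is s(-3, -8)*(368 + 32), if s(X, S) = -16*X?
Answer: 19200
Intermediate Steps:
s(-3, -8)*(368 + 32) = (-16*(-3))*(368 + 32) = 48*400 = 19200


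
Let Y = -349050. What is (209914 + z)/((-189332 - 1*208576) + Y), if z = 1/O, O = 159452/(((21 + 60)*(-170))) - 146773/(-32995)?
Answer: -68013235226927/242018465161974 ≈ -0.28102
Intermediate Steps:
O = -324005453/45434115 (O = 159452/((81*(-170))) - 146773*(-1/32995) = 159452/(-13770) + 146773/32995 = 159452*(-1/13770) + 146773/32995 = -79726/6885 + 146773/32995 = -324005453/45434115 ≈ -7.1313)
z = -45434115/324005453 (z = 1/(-324005453/45434115) = -45434115/324005453 ≈ -0.14023)
(209914 + z)/((-189332 - 1*208576) + Y) = (209914 - 45434115/324005453)/((-189332 - 1*208576) - 349050) = 68013235226927/(324005453*((-189332 - 208576) - 349050)) = 68013235226927/(324005453*(-397908 - 349050)) = (68013235226927/324005453)/(-746958) = (68013235226927/324005453)*(-1/746958) = -68013235226927/242018465161974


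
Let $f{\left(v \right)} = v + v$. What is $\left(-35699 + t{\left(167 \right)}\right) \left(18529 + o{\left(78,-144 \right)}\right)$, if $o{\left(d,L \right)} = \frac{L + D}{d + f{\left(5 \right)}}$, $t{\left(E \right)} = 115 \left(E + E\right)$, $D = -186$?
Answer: $\frac{200887811}{4} \approx 5.0222 \cdot 10^{7}$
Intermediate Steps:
$f{\left(v \right)} = 2 v$
$t{\left(E \right)} = 230 E$ ($t{\left(E \right)} = 115 \cdot 2 E = 230 E$)
$o{\left(d,L \right)} = \frac{-186 + L}{10 + d}$ ($o{\left(d,L \right)} = \frac{L - 186}{d + 2 \cdot 5} = \frac{-186 + L}{d + 10} = \frac{-186 + L}{10 + d}$)
$\left(-35699 + t{\left(167 \right)}\right) \left(18529 + o{\left(78,-144 \right)}\right) = \left(-35699 + 230 \cdot 167\right) \left(18529 + \frac{-186 - 144}{10 + 78}\right) = \left(-35699 + 38410\right) \left(18529 + \frac{1}{88} \left(-330\right)\right) = 2711 \left(18529 + \frac{1}{88} \left(-330\right)\right) = 2711 \left(18529 - \frac{15}{4}\right) = 2711 \cdot \frac{74101}{4} = \frac{200887811}{4}$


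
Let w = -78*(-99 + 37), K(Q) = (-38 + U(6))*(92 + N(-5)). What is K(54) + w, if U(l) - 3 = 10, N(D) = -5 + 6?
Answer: 2511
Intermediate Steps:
N(D) = 1
U(l) = 13 (U(l) = 3 + 10 = 13)
K(Q) = -2325 (K(Q) = (-38 + 13)*(92 + 1) = -25*93 = -2325)
w = 4836 (w = -78*(-62) = 4836)
K(54) + w = -2325 + 4836 = 2511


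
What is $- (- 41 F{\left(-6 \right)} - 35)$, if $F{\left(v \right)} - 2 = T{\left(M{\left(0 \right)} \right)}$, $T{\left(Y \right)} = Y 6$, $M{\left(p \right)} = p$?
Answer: $117$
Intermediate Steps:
$T{\left(Y \right)} = 6 Y$
$F{\left(v \right)} = 2$ ($F{\left(v \right)} = 2 + 6 \cdot 0 = 2 + 0 = 2$)
$- (- 41 F{\left(-6 \right)} - 35) = - (\left(-41\right) 2 - 35) = - (-82 - 35) = \left(-1\right) \left(-117\right) = 117$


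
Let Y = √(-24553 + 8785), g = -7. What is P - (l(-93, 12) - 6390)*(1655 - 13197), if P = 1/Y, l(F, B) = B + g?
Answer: -73695670 - I*√438/2628 ≈ -7.3696e+7 - 0.0079636*I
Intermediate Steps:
l(F, B) = -7 + B (l(F, B) = B - 7 = -7 + B)
Y = 6*I*√438 (Y = √(-15768) = 6*I*√438 ≈ 125.57*I)
P = -I*√438/2628 (P = 1/(6*I*√438) = -I*√438/2628 ≈ -0.0079636*I)
P - (l(-93, 12) - 6390)*(1655 - 13197) = -I*√438/2628 - ((-7 + 12) - 6390)*(1655 - 13197) = -I*√438/2628 - (5 - 6390)*(-11542) = -I*√438/2628 - (-6385)*(-11542) = -I*√438/2628 - 1*73695670 = -I*√438/2628 - 73695670 = -73695670 - I*√438/2628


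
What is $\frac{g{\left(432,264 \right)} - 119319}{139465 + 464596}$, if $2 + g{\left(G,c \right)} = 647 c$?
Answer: $\frac{51487}{604061} \approx 0.085235$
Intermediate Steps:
$g{\left(G,c \right)} = -2 + 647 c$
$\frac{g{\left(432,264 \right)} - 119319}{139465 + 464596} = \frac{\left(-2 + 647 \cdot 264\right) - 119319}{139465 + 464596} = \frac{\left(-2 + 170808\right) - 119319}{604061} = \left(170806 - 119319\right) \frac{1}{604061} = 51487 \cdot \frac{1}{604061} = \frac{51487}{604061}$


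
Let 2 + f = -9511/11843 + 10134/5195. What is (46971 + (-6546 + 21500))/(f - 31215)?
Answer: -3809897541125/1920536119228 ≈ -1.9838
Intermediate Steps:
f = -52441453/61524385 (f = -2 + (-9511/11843 + 10134/5195) = -2 + 70607317/61524385 = -52441453/61524385 ≈ -0.85237)
(46971 + (-6546 + 21500))/(f - 31215) = (46971 + (-6546 + 21500))/(-52441453/61524385 - 31215) = (46971 + 14954)/(-1920536119228/61524385) = 61925*(-61524385/1920536119228) = -3809897541125/1920536119228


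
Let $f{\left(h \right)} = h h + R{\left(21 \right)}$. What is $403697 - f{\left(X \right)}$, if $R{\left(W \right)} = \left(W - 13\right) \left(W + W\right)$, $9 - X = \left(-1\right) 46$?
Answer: $400336$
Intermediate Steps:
$X = 55$ ($X = 9 - \left(-1\right) 46 = 9 - -46 = 9 + 46 = 55$)
$R{\left(W \right)} = 2 W \left(-13 + W\right)$ ($R{\left(W \right)} = \left(-13 + W\right) 2 W = 2 W \left(-13 + W\right)$)
$f{\left(h \right)} = 336 + h^{2}$ ($f{\left(h \right)} = h h + 2 \cdot 21 \left(-13 + 21\right) = h^{2} + 2 \cdot 21 \cdot 8 = h^{2} + 336 = 336 + h^{2}$)
$403697 - f{\left(X \right)} = 403697 - \left(336 + 55^{2}\right) = 403697 - \left(336 + 3025\right) = 403697 - 3361 = 400336$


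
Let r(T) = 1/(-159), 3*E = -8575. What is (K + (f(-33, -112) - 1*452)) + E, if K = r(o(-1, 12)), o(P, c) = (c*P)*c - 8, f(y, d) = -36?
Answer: -177356/53 ≈ -3346.3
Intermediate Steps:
E = -8575/3 (E = (1/3)*(-8575) = -8575/3 ≈ -2858.3)
o(P, c) = -8 + P*c**2 (o(P, c) = (P*c)*c - 8 = P*c**2 - 8 = -8 + P*c**2)
r(T) = -1/159
K = -1/159 ≈ -0.0062893
(K + (f(-33, -112) - 1*452)) + E = (-1/159 + (-36 - 1*452)) - 8575/3 = (-1/159 + (-36 - 452)) - 8575/3 = (-1/159 - 488) - 8575/3 = -77593/159 - 8575/3 = -177356/53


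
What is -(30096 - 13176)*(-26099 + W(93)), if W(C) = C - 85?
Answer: 441459720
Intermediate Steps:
W(C) = -85 + C
-(30096 - 13176)*(-26099 + W(93)) = -(30096 - 13176)*(-26099 + (-85 + 93)) = -16920*(-26099 + 8) = -16920*(-26091) = -1*(-441459720) = 441459720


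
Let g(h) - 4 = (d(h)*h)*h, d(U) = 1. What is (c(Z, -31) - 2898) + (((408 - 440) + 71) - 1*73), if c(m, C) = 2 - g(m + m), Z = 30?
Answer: -6534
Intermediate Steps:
g(h) = 4 + h² (g(h) = 4 + (1*h)*h = 4 + h*h = 4 + h²)
c(m, C) = -2 - 4*m² (c(m, C) = 2 - (4 + (m + m)²) = 2 - (4 + (2*m)²) = 2 - (4 + 4*m²) = 2 + (-4 - 4*m²) = -2 - 4*m²)
(c(Z, -31) - 2898) + (((408 - 440) + 71) - 1*73) = ((-2 - 4*30²) - 2898) + (((408 - 440) + 71) - 1*73) = ((-2 - 4*900) - 2898) + ((-32 + 71) - 73) = ((-2 - 3600) - 2898) + (39 - 73) = (-3602 - 2898) - 34 = -6500 - 34 = -6534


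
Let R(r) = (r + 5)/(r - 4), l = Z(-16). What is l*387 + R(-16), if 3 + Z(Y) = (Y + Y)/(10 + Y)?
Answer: 18071/20 ≈ 903.55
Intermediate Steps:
Z(Y) = -3 + 2*Y/(10 + Y) (Z(Y) = -3 + (Y + Y)/(10 + Y) = -3 + (2*Y)/(10 + Y) = -3 + 2*Y/(10 + Y))
l = 7/3 (l = (-30 - 1*(-16))/(10 - 16) = (-30 + 16)/(-6) = -1/6*(-14) = 7/3 ≈ 2.3333)
R(r) = (5 + r)/(-4 + r)
l*387 + R(-16) = (7/3)*387 + (5 - 16)/(-4 - 16) = 903 - 11/(-20) = 903 - 1/20*(-11) = 903 + 11/20 = 18071/20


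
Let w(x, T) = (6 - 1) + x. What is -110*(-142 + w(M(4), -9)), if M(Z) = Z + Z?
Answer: 14190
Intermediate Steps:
M(Z) = 2*Z
w(x, T) = 5 + x
-110*(-142 + w(M(4), -9)) = -110*(-142 + (5 + 2*4)) = -110*(-142 + (5 + 8)) = -110*(-142 + 13) = -110*(-129) = 14190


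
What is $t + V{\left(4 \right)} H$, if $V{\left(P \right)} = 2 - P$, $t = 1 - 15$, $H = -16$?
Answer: $18$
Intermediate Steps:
$t = -14$ ($t = 1 - 15 = -14$)
$t + V{\left(4 \right)} H = -14 + \left(2 - 4\right) \left(-16\right) = -14 - -32 = -14 + 32 = 18$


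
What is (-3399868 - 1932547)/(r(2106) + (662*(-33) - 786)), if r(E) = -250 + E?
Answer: 5332415/20776 ≈ 256.66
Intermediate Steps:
(-3399868 - 1932547)/(r(2106) + (662*(-33) - 786)) = (-3399868 - 1932547)/((-250 + 2106) + (662*(-33) - 786)) = -5332415/(1856 + (-21846 - 786)) = -5332415/(1856 - 22632) = -5332415/(-20776) = -5332415*(-1/20776) = 5332415/20776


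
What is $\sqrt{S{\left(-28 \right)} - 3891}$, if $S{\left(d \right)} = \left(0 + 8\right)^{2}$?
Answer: $i \sqrt{3827} \approx 61.863 i$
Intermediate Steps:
$S{\left(d \right)} = 64$ ($S{\left(d \right)} = 8^{2} = 64$)
$\sqrt{S{\left(-28 \right)} - 3891} = \sqrt{64 - 3891} = \sqrt{-3827} = i \sqrt{3827}$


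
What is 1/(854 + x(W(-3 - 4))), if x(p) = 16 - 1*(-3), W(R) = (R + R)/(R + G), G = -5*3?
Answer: 1/873 ≈ 0.0011455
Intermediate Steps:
G = -15
W(R) = 2*R/(-15 + R) (W(R) = (R + R)/(R - 15) = (2*R)/(-15 + R) = 2*R/(-15 + R))
x(p) = 19 (x(p) = 16 + 3 = 19)
1/(854 + x(W(-3 - 4))) = 1/(854 + 19) = 1/873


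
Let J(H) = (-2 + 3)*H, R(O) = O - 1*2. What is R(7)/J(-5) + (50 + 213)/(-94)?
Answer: -357/94 ≈ -3.7979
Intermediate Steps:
R(O) = -2 + O (R(O) = O - 2 = -2 + O)
J(H) = H (J(H) = 1*H = H)
R(7)/J(-5) + (50 + 213)/(-94) = (-2 + 7)/(-5) + (50 + 213)/(-94) = 5*(-⅕) + 263*(-1/94) = -1 - 263/94 = -357/94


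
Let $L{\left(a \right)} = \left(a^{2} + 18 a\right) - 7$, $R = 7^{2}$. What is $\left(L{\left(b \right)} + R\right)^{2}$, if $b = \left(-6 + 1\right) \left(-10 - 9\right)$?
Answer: $116143729$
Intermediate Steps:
$b = 95$ ($b = \left(-5\right) \left(-19\right) = 95$)
$R = 49$
$L{\left(a \right)} = -7 + a^{2} + 18 a$
$\left(L{\left(b \right)} + R\right)^{2} = \left(\left(-7 + 95^{2} + 18 \cdot 95\right) + 49\right)^{2} = \left(\left(-7 + 9025 + 1710\right) + 49\right)^{2} = \left(10728 + 49\right)^{2} = 10777^{2} = 116143729$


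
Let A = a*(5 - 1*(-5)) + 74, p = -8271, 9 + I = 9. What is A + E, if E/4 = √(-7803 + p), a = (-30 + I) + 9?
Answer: -136 + 12*I*√1786 ≈ -136.0 + 507.13*I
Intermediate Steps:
I = 0 (I = -9 + 9 = 0)
a = -21 (a = (-30 + 0) + 9 = -30 + 9 = -21)
A = -136 (A = -21*(5 - 1*(-5)) + 74 = -21*(5 + 5) + 74 = -21*10 + 74 = -210 + 74 = -136)
E = 12*I*√1786 (E = 4*√(-7803 - 8271) = 4*√(-16074) = 4*(3*I*√1786) = 12*I*√1786 ≈ 507.13*I)
A + E = -136 + 12*I*√1786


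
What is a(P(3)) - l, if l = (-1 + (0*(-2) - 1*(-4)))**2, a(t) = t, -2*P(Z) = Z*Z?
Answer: -27/2 ≈ -13.500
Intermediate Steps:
P(Z) = -Z**2/2 (P(Z) = -Z*Z/2 = -Z**2/2)
l = 9 (l = (-1 + (0 + 4))**2 = (-1 + 4)**2 = 3**2 = 9)
a(P(3)) - l = -1/2*3**2 - 1*9 = -1/2*9 - 9 = -9/2 - 9 = -27/2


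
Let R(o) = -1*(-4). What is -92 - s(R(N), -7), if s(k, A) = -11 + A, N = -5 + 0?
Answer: -74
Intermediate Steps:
N = -5
R(o) = 4
-92 - s(R(N), -7) = -92 - (-11 - 7) = -92 - 1*(-18) = -92 + 18 = -74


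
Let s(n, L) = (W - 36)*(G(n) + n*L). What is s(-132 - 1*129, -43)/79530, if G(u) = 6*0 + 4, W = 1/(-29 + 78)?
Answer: -19793201/3896970 ≈ -5.0791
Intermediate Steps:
W = 1/49 ≈ 0.020408
G(u) = 4 (G(u) = 0 + 4 = 4)
s(n, L) = -7052/49 - 1763*L*n/49 (s(n, L) = (1/49 - 36)*(4 + n*L) = -1763*(4 + L*n)/49 = -7052/49 - 1763*L*n/49)
s(-132 - 1*129, -43)/79530 = (-7052/49 - 1763/49*(-43)*(-132 - 1*129))/79530 = (-7052/49 - 1763/49*(-43)*(-132 - 129))*(1/79530) = (-7052/49 - 1763/49*(-43)*(-261))*(1/79530) = (-7052/49 - 19786149/49)*(1/79530) = -19793201/49*1/79530 = -19793201/3896970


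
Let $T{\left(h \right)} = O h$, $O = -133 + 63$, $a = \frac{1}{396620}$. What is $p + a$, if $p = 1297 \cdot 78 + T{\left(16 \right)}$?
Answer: $\frac{39680244521}{396620} \approx 1.0005 \cdot 10^{5}$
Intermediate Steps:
$a = \frac{1}{396620} \approx 2.5213 \cdot 10^{-6}$
$O = -70$
$T{\left(h \right)} = - 70 h$
$p = 100046$ ($p = 1297 \cdot 78 - 1120 = 101166 - 1120 = 100046$)
$p + a = 100046 + \frac{1}{396620} = \frac{39680244521}{396620}$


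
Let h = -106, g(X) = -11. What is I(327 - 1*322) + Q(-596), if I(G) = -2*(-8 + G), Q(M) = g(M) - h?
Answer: 101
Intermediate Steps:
Q(M) = 95 (Q(M) = -11 - 1*(-106) = -11 + 106 = 95)
I(G) = 16 - 2*G
I(327 - 1*322) + Q(-596) = (16 - 2*(327 - 1*322)) + 95 = (16 - 2*(327 - 322)) + 95 = (16 - 2*5) + 95 = (16 - 10) + 95 = 6 + 95 = 101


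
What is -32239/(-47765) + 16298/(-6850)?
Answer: -55763682/32719025 ≈ -1.7043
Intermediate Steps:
-32239/(-47765) + 16298/(-6850) = -32239*(-1/47765) + 16298*(-1/6850) = 32239/47765 - 8149/3425 = -55763682/32719025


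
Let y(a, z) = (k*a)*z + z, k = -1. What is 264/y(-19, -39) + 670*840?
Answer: 36581978/65 ≈ 5.6280e+5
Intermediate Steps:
y(a, z) = z - a*z (y(a, z) = (-a)*z + z = -a*z + z = z - a*z)
264/y(-19, -39) + 670*840 = 264/((-39*(1 - 1*(-19)))) + 670*840 = 264/((-39*(1 + 19))) + 562800 = 264/((-39*20)) + 562800 = 264/(-780) + 562800 = 264*(-1/780) + 562800 = -22/65 + 562800 = 36581978/65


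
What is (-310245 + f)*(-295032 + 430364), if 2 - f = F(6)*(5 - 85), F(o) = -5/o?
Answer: -125984483428/3 ≈ -4.1995e+10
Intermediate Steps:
f = -194/3 (f = 2 - (-5/6)*(5 - 85) = 2 - (-5*1/6)*(-80) = 2 - (-5)*(-80)/6 = 2 - 1*200/3 = 2 - 200/3 = -194/3 ≈ -64.667)
(-310245 + f)*(-295032 + 430364) = (-310245 - 194/3)*(-295032 + 430364) = -930929/3*135332 = -125984483428/3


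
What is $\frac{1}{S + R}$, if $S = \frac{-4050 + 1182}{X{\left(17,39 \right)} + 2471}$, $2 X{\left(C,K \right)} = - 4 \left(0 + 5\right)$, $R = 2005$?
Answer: $\frac{2461}{4931437} \approx 0.00049904$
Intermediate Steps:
$X{\left(C,K \right)} = -10$ ($X{\left(C,K \right)} = \frac{\left(-4\right) \left(0 + 5\right)}{2} = \frac{\left(-4\right) 5}{2} = \frac{1}{2} \left(-20\right) = -10$)
$S = - \frac{2868}{2461}$ ($S = \frac{-4050 + 1182}{-10 + 2471} = - \frac{2868}{2461} \approx -1.1654$)
$\frac{1}{S + R} = \frac{1}{- \frac{2868}{2461} + 2005} = \frac{1}{\frac{4931437}{2461}} = \frac{2461}{4931437}$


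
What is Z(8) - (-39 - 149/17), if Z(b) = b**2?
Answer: 1900/17 ≈ 111.76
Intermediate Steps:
Z(8) - (-39 - 149/17) = 8**2 - (-39 - 149/17) = 64 - (-39 - 149/17) = 64 - 1*(-812/17) = 64 + 812/17 = 1900/17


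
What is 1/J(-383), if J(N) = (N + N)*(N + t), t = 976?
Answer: -1/454238 ≈ -2.2015e-6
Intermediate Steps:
J(N) = 2*N*(976 + N) (J(N) = (N + N)*(N + 976) = (2*N)*(976 + N) = 2*N*(976 + N))
1/J(-383) = 1/(2*(-383)*(976 - 383)) = 1/(2*(-383)*593) = 1/(-454238) = -1/454238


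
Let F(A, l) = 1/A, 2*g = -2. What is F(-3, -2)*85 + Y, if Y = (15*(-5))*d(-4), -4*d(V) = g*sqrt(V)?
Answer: -85/3 - 75*I/2 ≈ -28.333 - 37.5*I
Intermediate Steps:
g = -1 (g = (1/2)*(-2) = -1)
d(V) = sqrt(V)/4 (d(V) = -(-1)*sqrt(V)/4 = sqrt(V)/4)
Y = -75*I/2 (Y = (15*(-5))*(sqrt(-4)/4) = -75*2*I/4 = -75*I/2 ≈ -37.5*I)
F(-3, -2)*85 + Y = 85/(-3) - 75*I/2 = -1/3*85 - 75*I/2 = -85/3 - 75*I/2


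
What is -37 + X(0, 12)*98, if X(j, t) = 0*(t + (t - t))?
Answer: -37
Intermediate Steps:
X(j, t) = 0 (X(j, t) = 0*(t + 0) = 0*t = 0)
-37 + X(0, 12)*98 = -37 + 0*98 = -37 + 0 = -37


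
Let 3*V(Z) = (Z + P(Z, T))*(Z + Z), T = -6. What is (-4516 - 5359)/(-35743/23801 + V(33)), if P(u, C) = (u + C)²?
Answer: -235034875/398964221 ≈ -0.58911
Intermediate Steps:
P(u, C) = (C + u)²
V(Z) = 2*Z*(Z + (-6 + Z)²)/3 (V(Z) = ((Z + (-6 + Z)²)*(Z + Z))/3 = ((Z + (-6 + Z)²)*(2*Z))/3 = (2*Z*(Z + (-6 + Z)²))/3 = 2*Z*(Z + (-6 + Z)²)/3)
(-4516 - 5359)/(-35743/23801 + V(33)) = (-4516 - 5359)/(-35743/23801 + (⅔)*33*(33 + (-6 + 33)²)) = -9875/(-35743*1/23801 + (⅔)*33*(33 + 27²)) = -9875/(-35743/23801 + (⅔)*33*(33 + 729)) = -9875/(-35743/23801 + (⅔)*33*762) = -9875/(-35743/23801 + 16764) = -9875/398964221/23801 = -9875*23801/398964221 = -235034875/398964221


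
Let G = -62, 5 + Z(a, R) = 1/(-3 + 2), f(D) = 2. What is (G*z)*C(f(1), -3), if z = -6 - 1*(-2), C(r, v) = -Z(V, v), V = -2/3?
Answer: 1488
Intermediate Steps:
V = -⅔ (V = -2*⅓ = -⅔ ≈ -0.66667)
Z(a, R) = -6 (Z(a, R) = -5 + 1/(-3 + 2) = -5 + 1/(-1) = -5 - 1 = -6)
C(r, v) = 6 (C(r, v) = -1*(-6) = 6)
z = -4 (z = -6 + 2 = -4)
(G*z)*C(f(1), -3) = -62*(-4)*6 = 248*6 = 1488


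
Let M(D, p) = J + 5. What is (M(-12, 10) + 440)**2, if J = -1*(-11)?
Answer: 207936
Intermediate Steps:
J = 11
M(D, p) = 16 (M(D, p) = 11 + 5 = 16)
(M(-12, 10) + 440)**2 = (16 + 440)**2 = 456**2 = 207936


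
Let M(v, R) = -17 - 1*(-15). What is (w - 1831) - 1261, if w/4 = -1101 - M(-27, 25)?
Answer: -7488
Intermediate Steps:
M(v, R) = -2 (M(v, R) = -17 + 15 = -2)
w = -4396 (w = 4*(-1101 - 1*(-2)) = 4*(-1101 + 2) = 4*(-1099) = -4396)
(w - 1831) - 1261 = (-4396 - 1831) - 1261 = -6227 - 1261 = -7488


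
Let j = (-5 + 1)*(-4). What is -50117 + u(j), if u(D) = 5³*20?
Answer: -47617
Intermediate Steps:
j = 16 (j = -4*(-4) = 16)
u(D) = 2500 (u(D) = 125*20 = 2500)
-50117 + u(j) = -50117 + 2500 = -47617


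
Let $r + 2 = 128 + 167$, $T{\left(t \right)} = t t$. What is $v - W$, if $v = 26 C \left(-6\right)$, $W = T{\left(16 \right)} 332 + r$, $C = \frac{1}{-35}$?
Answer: $- \frac{2984819}{35} \approx -85281.0$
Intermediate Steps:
$T{\left(t \right)} = t^{2}$
$r = 293$ ($r = -2 + \left(128 + 167\right) = -2 + 295 = 293$)
$C = - \frac{1}{35} \approx -0.028571$
$W = 85285$ ($W = 16^{2} \cdot 332 + 293 = 256 \cdot 332 + 293 = 84992 + 293 = 85285$)
$v = \frac{156}{35}$ ($v = 26 \left(- \frac{1}{35}\right) \left(-6\right) = \left(- \frac{26}{35}\right) \left(-6\right) = \frac{156}{35} \approx 4.4571$)
$v - W = \frac{156}{35} - 85285 = - \frac{2984819}{35}$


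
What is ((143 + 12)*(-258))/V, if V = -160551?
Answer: 13330/53517 ≈ 0.24908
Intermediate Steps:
((143 + 12)*(-258))/V = ((143 + 12)*(-258))/(-160551) = (155*(-258))*(-1/160551) = -39990*(-1/160551) = 13330/53517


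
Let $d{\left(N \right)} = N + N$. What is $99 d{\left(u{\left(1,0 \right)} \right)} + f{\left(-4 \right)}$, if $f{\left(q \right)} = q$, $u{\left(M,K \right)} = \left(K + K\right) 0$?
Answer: $-4$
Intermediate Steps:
$u{\left(M,K \right)} = 0$ ($u{\left(M,K \right)} = 2 K 0 = 0$)
$d{\left(N \right)} = 2 N$
$99 d{\left(u{\left(1,0 \right)} \right)} + f{\left(-4 \right)} = 99 \cdot 2 \cdot 0 - 4 = 99 \cdot 0 - 4 = 0 - 4 = -4$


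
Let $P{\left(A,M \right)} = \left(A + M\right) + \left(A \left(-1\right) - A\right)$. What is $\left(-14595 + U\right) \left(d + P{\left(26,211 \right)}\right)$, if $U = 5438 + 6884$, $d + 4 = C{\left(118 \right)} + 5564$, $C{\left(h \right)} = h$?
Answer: $-13326599$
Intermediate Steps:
$d = 5678$ ($d = -4 + \left(118 + 5564\right) = -4 + 5682 = 5678$)
$U = 12322$
$P{\left(A,M \right)} = M - A$ ($P{\left(A,M \right)} = \left(A + M\right) - 2 A = M - A$)
$\left(-14595 + U\right) \left(d + P{\left(26,211 \right)}\right) = \left(-14595 + 12322\right) \left(5678 + \left(211 - 26\right)\right) = - 2273 \left(5678 + \left(211 - 26\right)\right) = - 2273 \left(5678 + 185\right) = \left(-2273\right) 5863 = -13326599$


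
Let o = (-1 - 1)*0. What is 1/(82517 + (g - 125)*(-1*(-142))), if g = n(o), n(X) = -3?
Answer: 1/64341 ≈ 1.5542e-5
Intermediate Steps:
o = 0 (o = -2*0 = 0)
g = -3
1/(82517 + (g - 125)*(-1*(-142))) = 1/(82517 + (-3 - 125)*(-1*(-142))) = 1/(82517 - 128*142) = 1/(82517 - 18176) = 1/64341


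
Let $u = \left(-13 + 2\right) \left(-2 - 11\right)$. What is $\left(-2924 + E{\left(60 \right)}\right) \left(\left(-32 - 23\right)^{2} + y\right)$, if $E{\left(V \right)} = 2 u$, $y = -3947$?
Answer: $2432236$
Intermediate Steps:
$u = 143$ ($u = \left(-11\right) \left(-13\right) = 143$)
$E{\left(V \right)} = 286$ ($E{\left(V \right)} = 2 \cdot 143 = 286$)
$\left(-2924 + E{\left(60 \right)}\right) \left(\left(-32 - 23\right)^{2} + y\right) = \left(-2924 + 286\right) \left(\left(-32 - 23\right)^{2} - 3947\right) = - 2638 \left(\left(-55\right)^{2} - 3947\right) = - 2638 \left(3025 - 3947\right) = \left(-2638\right) \left(-922\right) = 2432236$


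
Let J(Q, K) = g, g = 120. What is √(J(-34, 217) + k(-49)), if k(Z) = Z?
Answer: √71 ≈ 8.4261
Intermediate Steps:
J(Q, K) = 120
√(J(-34, 217) + k(-49)) = √(120 - 49) = √71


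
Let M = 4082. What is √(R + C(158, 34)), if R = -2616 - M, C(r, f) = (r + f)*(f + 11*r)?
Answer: √333526 ≈ 577.52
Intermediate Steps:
C(r, f) = (f + r)*(f + 11*r)
R = -6698 (R = -2616 - 1*4082 = -2616 - 4082 = -6698)
√(R + C(158, 34)) = √(-6698 + (34² + 11*158² + 12*34*158)) = √(-6698 + (1156 + 11*24964 + 64464)) = √(-6698 + (1156 + 274604 + 64464)) = √(-6698 + 340224) = √333526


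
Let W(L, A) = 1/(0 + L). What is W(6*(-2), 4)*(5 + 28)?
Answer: -11/4 ≈ -2.7500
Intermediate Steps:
W(L, A) = 1/L
W(6*(-2), 4)*(5 + 28) = (5 + 28)/((6*(-2))) = 33/(-12) = -1/12*33 = -11/4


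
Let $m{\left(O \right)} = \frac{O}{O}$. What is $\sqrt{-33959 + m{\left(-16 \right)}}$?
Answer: $i \sqrt{33958} \approx 184.28 i$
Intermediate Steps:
$m{\left(O \right)} = 1$
$\sqrt{-33959 + m{\left(-16 \right)}} = \sqrt{-33959 + 1} = \sqrt{-33958} = i \sqrt{33958}$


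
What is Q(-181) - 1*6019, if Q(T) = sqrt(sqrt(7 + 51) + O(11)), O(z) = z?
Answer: -6019 + sqrt(11 + sqrt(58)) ≈ -6014.7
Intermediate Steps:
Q(T) = sqrt(11 + sqrt(58)) (Q(T) = sqrt(sqrt(7 + 51) + 11) = sqrt(sqrt(58) + 11) = sqrt(11 + sqrt(58)))
Q(-181) - 1*6019 = sqrt(11 + sqrt(58)) - 1*6019 = sqrt(11 + sqrt(58)) - 6019 = -6019 + sqrt(11 + sqrt(58))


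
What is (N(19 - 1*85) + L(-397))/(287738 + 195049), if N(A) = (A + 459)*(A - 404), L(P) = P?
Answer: -185107/482787 ≈ -0.38341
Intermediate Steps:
N(A) = (-404 + A)*(459 + A) (N(A) = (459 + A)*(-404 + A) = (-404 + A)*(459 + A))
(N(19 - 1*85) + L(-397))/(287738 + 195049) = ((-185436 + (19 - 1*85)² + 55*(19 - 1*85)) - 397)/(287738 + 195049) = ((-185436 + (19 - 85)² + 55*(19 - 85)) - 397)/482787 = ((-185436 + (-66)² + 55*(-66)) - 397)*(1/482787) = ((-185436 + 4356 - 3630) - 397)*(1/482787) = (-184710 - 397)*(1/482787) = -185107*1/482787 = -185107/482787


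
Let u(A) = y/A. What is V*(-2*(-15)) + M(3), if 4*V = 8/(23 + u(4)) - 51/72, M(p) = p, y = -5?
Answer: 207/464 ≈ 0.44612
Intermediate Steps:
u(A) = -5/A
V = -79/928 (V = (8/(23 - 5/4) - 51/72)/4 = (8/(23 - 5*1/4) - 51*1/72)/4 = (8/(23 - 5/4) - 17/24)/4 = (8/(87/4) - 17/24)/4 = (8*(4/87) - 17/24)/4 = (32/87 - 17/24)/4 = (1/4)*(-79/232) = -79/928 ≈ -0.085129)
V*(-2*(-15)) + M(3) = -(-79)*(-15)/464 + 3 = -79/928*30 + 3 = -1185/464 + 3 = 207/464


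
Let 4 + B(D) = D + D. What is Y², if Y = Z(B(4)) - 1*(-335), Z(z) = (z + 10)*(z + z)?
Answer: 199809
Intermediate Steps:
B(D) = -4 + 2*D (B(D) = -4 + (D + D) = -4 + 2*D)
Z(z) = 2*z*(10 + z) (Z(z) = (10 + z)*(2*z) = 2*z*(10 + z))
Y = 447 (Y = 2*(-4 + 2*4)*(10 + (-4 + 2*4)) - 1*(-335) = 2*(-4 + 8)*(10 + (-4 + 8)) + 335 = 2*4*(10 + 4) + 335 = 2*4*14 + 335 = 112 + 335 = 447)
Y² = 447² = 199809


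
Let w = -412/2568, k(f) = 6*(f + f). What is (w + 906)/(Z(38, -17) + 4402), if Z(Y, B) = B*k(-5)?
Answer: 581549/3480924 ≈ 0.16707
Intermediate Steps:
k(f) = 12*f (k(f) = 6*(2*f) = 12*f)
Z(Y, B) = -60*B (Z(Y, B) = B*(12*(-5)) = B*(-60) = -60*B)
w = -103/642 (w = -412*1/2568 = -103/642 ≈ -0.16044)
(w + 906)/(Z(38, -17) + 4402) = (-103/642 + 906)/(-60*(-17) + 4402) = 581549/(642*(1020 + 4402)) = (581549/642)/5422 = (581549/642)*(1/5422) = 581549/3480924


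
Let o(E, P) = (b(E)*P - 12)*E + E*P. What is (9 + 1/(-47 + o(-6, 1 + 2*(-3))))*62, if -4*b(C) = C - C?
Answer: 30752/55 ≈ 559.13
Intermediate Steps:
b(C) = 0 (b(C) = -(C - C)/4 = -1/4*0 = 0)
o(E, P) = -12*E + E*P (o(E, P) = (0*P - 12)*E + E*P = (0 - 12)*E + E*P = -12*E + E*P)
(9 + 1/(-47 + o(-6, 1 + 2*(-3))))*62 = (9 + 1/(-47 - 6*(-12 + (1 + 2*(-3)))))*62 = (9 + 1/(-47 - 6*(-12 + (1 - 6))))*62 = (9 + 1/(-47 - 6*(-12 - 5)))*62 = (9 + 1/(-47 - 6*(-17)))*62 = (9 + 1/(-47 + 102))*62 = (9 + 1/55)*62 = (496/55)*62 = 30752/55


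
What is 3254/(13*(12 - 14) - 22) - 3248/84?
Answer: -2555/24 ≈ -106.46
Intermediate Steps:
3254/(13*(12 - 14) - 22) - 3248/84 = 3254/(13*(-2) - 22) - 3248*1/84 = 3254/(-26 - 22) - 116/3 = 3254/(-48) - 116/3 = 3254*(-1/48) - 116/3 = -1627/24 - 116/3 = -2555/24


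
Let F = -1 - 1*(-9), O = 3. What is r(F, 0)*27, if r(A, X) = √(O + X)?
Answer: 27*√3 ≈ 46.765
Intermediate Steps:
F = 8 (F = -1 + 9 = 8)
r(A, X) = √(3 + X)
r(F, 0)*27 = √(3 + 0)*27 = √3*27 = 27*√3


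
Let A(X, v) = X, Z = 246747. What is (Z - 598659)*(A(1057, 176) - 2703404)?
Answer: 950988337464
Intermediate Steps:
(Z - 598659)*(A(1057, 176) - 2703404) = (246747 - 598659)*(1057 - 2703404) = -351912*(-2702347) = 950988337464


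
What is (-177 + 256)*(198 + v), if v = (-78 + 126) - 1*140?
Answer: 8374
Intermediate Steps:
v = -92 (v = 48 - 140 = -92)
(-177 + 256)*(198 + v) = (-177 + 256)*(198 - 92) = 79*106 = 8374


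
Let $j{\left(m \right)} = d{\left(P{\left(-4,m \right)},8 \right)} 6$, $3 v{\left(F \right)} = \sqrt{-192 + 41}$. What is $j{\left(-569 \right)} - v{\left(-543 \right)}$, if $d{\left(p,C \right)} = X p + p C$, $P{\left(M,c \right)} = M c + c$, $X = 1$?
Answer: $92178 - \frac{i \sqrt{151}}{3} \approx 92178.0 - 4.0961 i$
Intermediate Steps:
$P{\left(M,c \right)} = c + M c$
$d{\left(p,C \right)} = p + C p$ ($d{\left(p,C \right)} = 1 p + p C = p + C p$)
$v{\left(F \right)} = \frac{i \sqrt{151}}{3}$ ($v{\left(F \right)} = \frac{\sqrt{-192 + 41}}{3} = \frac{\sqrt{-151}}{3} = \frac{i \sqrt{151}}{3}$)
$j{\left(m \right)} = - 162 m$ ($j{\left(m \right)} = m \left(1 - 4\right) \left(1 + 8\right) 6 = m \left(-3\right) 9 \cdot 6 = - 3 m 9 \cdot 6 = - 27 m 6 = - 162 m$)
$j{\left(-569 \right)} - v{\left(-543 \right)} = \left(-162\right) \left(-569\right) - \frac{i \sqrt{151}}{3} = 92178 - \frac{i \sqrt{151}}{3}$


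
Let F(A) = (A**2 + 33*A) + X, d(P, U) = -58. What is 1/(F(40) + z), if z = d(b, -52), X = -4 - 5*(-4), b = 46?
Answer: 1/2878 ≈ 0.00034746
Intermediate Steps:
X = 16 (X = -4 + 20 = 16)
z = -58
F(A) = 16 + A**2 + 33*A (F(A) = (A**2 + 33*A) + 16 = 16 + A**2 + 33*A)
1/(F(40) + z) = 1/((16 + 40**2 + 33*40) - 58) = 1/((16 + 1600 + 1320) - 58) = 1/(2936 - 58) = 1/2878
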